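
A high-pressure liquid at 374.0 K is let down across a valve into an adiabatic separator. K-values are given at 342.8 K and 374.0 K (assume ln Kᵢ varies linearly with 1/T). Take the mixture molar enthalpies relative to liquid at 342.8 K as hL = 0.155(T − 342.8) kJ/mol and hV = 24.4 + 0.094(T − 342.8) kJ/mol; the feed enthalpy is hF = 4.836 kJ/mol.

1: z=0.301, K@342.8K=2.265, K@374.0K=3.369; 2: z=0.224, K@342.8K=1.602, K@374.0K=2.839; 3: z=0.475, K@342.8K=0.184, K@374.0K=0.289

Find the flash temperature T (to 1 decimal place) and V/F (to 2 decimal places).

T = 344.8 K, V/F = 0.19

Adiabatic flash: solve Rachford–Rice at each trial T, then check hF = ψ·hV(T) + (1−ψ)·hL(T).
  T = 342.8 K: K = (2.265, 1.602, 0.184), RR gives ψ = 0.153, H_out = 3.721 kJ/mol
  T = 374.0 K: K = (3.369, 2.839, 0.289), RR gives ψ = 0.515, H_out = 16.421 kJ/mol
  T = 358.4 K: K = (2.786, 2.159, 0.233), RR gives ψ = 0.367, H_out = 11.019 kJ/mol
  T = 350.6 K: K = (2.518, 1.866, 0.208), RR gives ψ = 0.273, H_out = 7.731 kJ/mol
  T = 346.7 K: K = (2.390, 1.730, 0.196), RR gives ψ = 0.217, H_out = 5.839 kJ/mol
  T = 344.8 K: K = (2.328, 1.667, 0.190), RR gives ψ = 0.187, H_out = 4.839 kJ/mol
Linear interpolation between T = 342.8 (H_out = 3.721) and T = 344.8 (H_out = 4.839) on hF = 4.836 gives T ≈ 344.8 K, at which ψ = 0.19.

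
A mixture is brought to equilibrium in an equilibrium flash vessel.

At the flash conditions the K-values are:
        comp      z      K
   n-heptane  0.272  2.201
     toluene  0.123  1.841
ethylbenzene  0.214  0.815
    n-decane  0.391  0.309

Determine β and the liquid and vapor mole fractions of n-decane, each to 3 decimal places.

β = 0.195, x_n-decane = 0.452, y_n-decane = 0.140

Material balance + equilibrium reduce to Σ zᵢ(Kᵢ−1)/(1+β(Kᵢ−1)) = 0.
Check two-phase: ΣzᵢKᵢ = 1.120 > 1 and Σzᵢ/Kᵢ = 1.718 > 1, so g(0) = 0.120 > 0 and g(1) = -0.718 < 0.
Newton–Raphson from β = 0.53:
  β = 0.530: g = -0.1990, g' = -0.662 → β = 0.229
  β = 0.229: g = -0.0195, g' = -0.574 → β = 0.195
Converged at β = 0.195.
Compositions from xᵢ = zᵢ/(1+β(Kᵢ−1)), yᵢ = Kᵢxᵢ:
  n-heptane: x = 0.220, y = 0.485
  toluene: x = 0.106, y = 0.194
  ethylbenzene: x = 0.222, y = 0.181
  n-decane: x = 0.452, y = 0.140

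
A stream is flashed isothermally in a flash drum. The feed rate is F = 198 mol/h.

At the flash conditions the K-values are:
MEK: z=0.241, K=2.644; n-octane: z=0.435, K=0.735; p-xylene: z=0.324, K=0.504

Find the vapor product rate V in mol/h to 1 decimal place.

Rachford–Rice: g(V/F) = Σ zᵢ(Kᵢ−1)/(1+V/F(Kᵢ−1)) = 0.
Check two-phase: ΣzᵢKᵢ = 1.120 > 1 and Σzᵢ/Kᵢ = 1.326 > 1, so g(0) = 0.120 > 0 and g(1) = -0.326 < 0.
Newton iteration, V/F⁰ = 0.5:
  V/F = 0.500: g = -0.1291, g' = -0.378 → V/F = 0.158
  V/F = 0.158: g = 0.0197, g' = -0.537 → V/F = 0.195
  V/F = 0.195: g = 0.0006, g' = -0.505 → V/F = 0.196
Converged at V/F = 0.196.
Then V = V/F·F = 0.1961·198 = 38.8 mol/h and L = F − V = 159.2 mol/h.

V = 38.8 mol/h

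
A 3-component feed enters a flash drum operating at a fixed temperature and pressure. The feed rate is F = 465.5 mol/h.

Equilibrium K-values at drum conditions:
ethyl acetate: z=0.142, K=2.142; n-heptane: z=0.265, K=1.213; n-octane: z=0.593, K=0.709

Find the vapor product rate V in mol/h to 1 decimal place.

V = 100.3 mol/h

Iterate (Newton) starting at β = 0.62:
  β = 0.620: g = -0.0657, g' = -0.148 → β = 0.175
  β = 0.175: g = 0.0078, g' = -0.196 → β = 0.215
Converged at β = 0.215.
Then V = β·F = 0.2155·465.5 = 100.3 mol/h and L = F − V = 365.2 mol/h.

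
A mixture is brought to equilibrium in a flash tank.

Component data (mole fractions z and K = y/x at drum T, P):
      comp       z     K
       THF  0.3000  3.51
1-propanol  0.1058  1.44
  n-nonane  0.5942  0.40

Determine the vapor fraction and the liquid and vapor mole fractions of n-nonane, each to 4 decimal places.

Rachford–Rice: g(ψ) = Σ zᵢ(Kᵢ−1)/(1+ψ(Kᵢ−1)) = 0.
Feasibility: ΣzᵢKᵢ = 1.4430, Σzᵢ/Kᵢ = 1.6444 — both > 1, two phases present.
Newton iteration, ψ⁰ = 0.5:
  ψ = 0.5000: g = -0.13723, g' = -0.8220 → ψ = 0.3331
  ψ = 0.3331: g = 0.00519, g' = -0.9104 → ψ = 0.3387
  ψ = 0.3387: g = 0.00002, g' = -0.9046 → ψ = 0.3388
Converged at ψ = 0.3388.
Compositions from xᵢ = zᵢ/(1+ψ(Kᵢ−1)), yᵢ = Kᵢxᵢ:
  THF: x = 0.1621, y = 0.5691
  1-propanol: x = 0.0921, y = 0.1326
  n-nonane: x = 0.7458, y = 0.2983

ψ = 0.3388, x_n-nonane = 0.7458, y_n-nonane = 0.2983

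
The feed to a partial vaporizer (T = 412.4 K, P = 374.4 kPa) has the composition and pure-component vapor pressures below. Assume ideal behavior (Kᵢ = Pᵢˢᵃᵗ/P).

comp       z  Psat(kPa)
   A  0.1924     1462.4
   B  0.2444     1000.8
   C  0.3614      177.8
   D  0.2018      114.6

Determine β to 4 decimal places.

β = 0.4761

Raoult's law: Kᵢ = Pᵢˢᵃᵗ/P = Pᵢˢᵃᵗ/374.4.
  K_A = 1462.4/374.4 = 3.905983, K_B = 1000.8/374.4 = 2.673077, K_C = 177.8/374.4 = 0.474893, K_D = 114.6/374.4 = 0.306090
Rachford–Rice: g(β) = Σ zᵢ(Kᵢ−1)/(1+β(Kᵢ−1)) = 0.
g(0) = ΣzᵢKᵢ − 1 = 0.6382 and g(1) = 1 − Σzᵢ/Kᵢ = -0.5610, so a root lies in (0, 1).
Newton iteration, β⁰ = 0.5:
  β = 0.5000: g = -0.02119, g' = -0.8839 → β = 0.4760
  β = 0.4760: g = 0.00009, g' = -0.8918 → β = 0.4761
Converged at β = 0.4761.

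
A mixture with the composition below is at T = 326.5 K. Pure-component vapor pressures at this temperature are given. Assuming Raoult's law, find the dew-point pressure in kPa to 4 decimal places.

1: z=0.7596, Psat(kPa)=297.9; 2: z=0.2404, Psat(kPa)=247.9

At the dew point ψ → 1, so Σzᵢ/Kᵢ = 1 with Kᵢ = Pᵢˢᵃᵗ/P ⇒ 1/P = Σzᵢ/Pᵢˢᵃᵗ.
1/P = 0.7596/297.9 + 0.2404/247.9 = 0.0035196 ⇒ P = 284.1236 kPa

Pdew = 284.1236 kPa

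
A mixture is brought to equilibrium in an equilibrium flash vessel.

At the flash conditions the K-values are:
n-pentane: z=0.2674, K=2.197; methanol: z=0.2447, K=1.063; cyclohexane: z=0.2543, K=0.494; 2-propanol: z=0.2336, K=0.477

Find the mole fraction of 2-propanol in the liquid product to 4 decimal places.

Rachford–Rice: g(ψ) = Σ zᵢ(Kᵢ−1)/(1+ψ(Kᵢ−1)) = 0.
Feasibility: ΣzᵢKᵢ = 1.0846, Σzᵢ/Kᵢ = 1.3564 — both > 1, two phases present.
Iterate (Newton) starting at ψ = 0.5:
  ψ = 0.5000: g = -0.12251, g' = -0.3847 → ψ = 0.1815
  ψ = 0.1815: g = 0.00150, g' = -0.4165 → ψ = 0.1851
Converged at ψ = 0.1851.
Compositions from xᵢ = zᵢ/(1+ψ(Kᵢ−1)), yᵢ = Kᵢxᵢ:
  n-pentane: x = 0.2189, y = 0.4809
  methanol: x = 0.2419, y = 0.2571
  cyclohexane: x = 0.2806, y = 0.1386
  2-propanol: x = 0.2586, y = 0.1234

x_2-propanol = 0.2586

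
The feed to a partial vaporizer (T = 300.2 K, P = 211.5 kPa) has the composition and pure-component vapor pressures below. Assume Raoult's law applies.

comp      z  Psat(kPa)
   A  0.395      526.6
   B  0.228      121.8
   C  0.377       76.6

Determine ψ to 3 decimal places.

Raoult's law: Kᵢ = Pᵢˢᵃᵗ/P = Pᵢˢᵃᵗ/211.5.
  K_A = 526.6/211.5 = 2.48983, K_B = 121.8/211.5 = 0.57589, K_C = 76.6/211.5 = 0.36217
Rachford–Rice: g(ψ) = Σ zᵢ(Kᵢ−1)/(1+ψ(Kᵢ−1)) = 0.
Feasibility: ΣzᵢKᵢ = 1.251, Σzᵢ/Kᵢ = 1.595 — both > 1, two phases present.
Newton–Raphson from ψ = 0.5:
  ψ = 0.500: g = -0.1385, g' = -0.685 → ψ = 0.298
Converged at ψ = 0.298.

ψ = 0.298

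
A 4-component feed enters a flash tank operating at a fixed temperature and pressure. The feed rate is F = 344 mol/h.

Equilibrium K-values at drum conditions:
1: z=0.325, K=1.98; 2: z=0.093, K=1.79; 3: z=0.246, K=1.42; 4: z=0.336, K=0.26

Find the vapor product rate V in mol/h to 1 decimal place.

V = 148.9 mol/h

Rachford–Rice: g(β) = Σ zᵢ(Kᵢ−1)/(1+β(Kᵢ−1)) = 0.
Feasibility: ΣzᵢKᵢ = 1.247, Σzᵢ/Kᵢ = 1.682 — both > 1, two phases present.
Newton iteration, β⁰ = 0.5:
  β = 0.500: g = -0.0429, g' = -0.664 → β = 0.435
  β = 0.435: g = -0.0016, g' = -0.617 → β = 0.433
Converged at β = 0.433.
Then V = β·F = 0.4328·344 = 148.9 mol/h and L = F − V = 195.1 mol/h.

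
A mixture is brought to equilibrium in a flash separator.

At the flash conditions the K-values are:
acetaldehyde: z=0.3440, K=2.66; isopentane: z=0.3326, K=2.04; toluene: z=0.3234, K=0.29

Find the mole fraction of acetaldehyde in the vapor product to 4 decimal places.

Newton iteration, V/F⁰ = 0.62:
  V/F = 0.6200: g = 0.08154, g' = -0.8834 → V/F = 0.7123
  V/F = 0.7123: g = -0.00420, g' = -0.9851 → V/F = 0.7080
Converged at V/F = 0.7080.
Compositions from xᵢ = zᵢ/(1+V/F(Kᵢ−1)), yᵢ = Kᵢxᵢ:
  acetaldehyde: x = 0.1581, y = 0.4206
  isopentane: x = 0.1916, y = 0.3908
  toluene: x = 0.6503, y = 0.1886

y_acetaldehyde = 0.4206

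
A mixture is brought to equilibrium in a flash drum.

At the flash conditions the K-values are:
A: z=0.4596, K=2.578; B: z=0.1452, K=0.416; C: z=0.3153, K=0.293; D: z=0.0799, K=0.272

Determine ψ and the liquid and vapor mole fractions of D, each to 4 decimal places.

Rachford–Rice: g(ψ) = Σ zᵢ(Kᵢ−1)/(1+ψ(Kᵢ−1)) = 0.
g(0) = ΣzᵢKᵢ − 1 = 0.3594 and g(1) = 1 − Σzᵢ/Kᵢ = -0.8972, so a root lies in (0, 1).
Newton iteration, ψ⁰ = 0.5:
  ψ = 0.5000: g = -0.15064, g' = -0.9381 → ψ = 0.3394
  ψ = 0.3394: g = -0.00404, g' = -0.9099 → ψ = 0.3350
Converged at ψ = 0.3350.
Compositions from xᵢ = zᵢ/(1+ψ(Kᵢ−1)), yᵢ = Kᵢxᵢ:
  A: x = 0.3007, y = 0.7751
  B: x = 0.1805, y = 0.0751
  C: x = 0.4132, y = 0.1211
  D: x = 0.1057, y = 0.0287

ψ = 0.3350, x_D = 0.1057, y_D = 0.0287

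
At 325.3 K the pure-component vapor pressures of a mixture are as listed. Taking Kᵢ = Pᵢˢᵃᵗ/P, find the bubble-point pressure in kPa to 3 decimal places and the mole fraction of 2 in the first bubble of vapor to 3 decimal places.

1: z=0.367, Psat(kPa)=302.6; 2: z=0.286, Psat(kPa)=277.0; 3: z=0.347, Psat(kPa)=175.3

Pbub = 251.105 kPa, y_2 = 0.315

At the bubble point ψ → 0, so ΣzᵢKᵢ = 1 with Kᵢ = Pᵢˢᵃᵗ/P ⇒ P = ΣzᵢPᵢˢᵃᵗ.
P = 0.367·302.6 + 0.286·277.0 + 0.347·175.3 = 251.105 kPa
yᵢ = zᵢPᵢˢᵃᵗ/P ⇒ y_2 = 0.286·277.0/251.105 = 0.315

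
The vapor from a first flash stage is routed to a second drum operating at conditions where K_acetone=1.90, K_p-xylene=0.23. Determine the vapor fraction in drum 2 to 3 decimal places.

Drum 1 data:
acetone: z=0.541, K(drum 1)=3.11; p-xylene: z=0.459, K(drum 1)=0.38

V/F (drum 2) = 0.591

Drum 1:
Rachford–Rice: g(ψ₁) = Σ zᵢ(Kᵢ−1)/(1+ψ₁(Kᵢ−1)) = 0.
g(0) = ΣzᵢKᵢ − 1 = 0.857 and g(1) = 1 − Σzᵢ/Kᵢ = -0.382, so a root lies in (0, 1).
Binary case is linear: z₁(K₁−1)(1+ψ₁(K₂−1)) + z₂(K₂−1)(1+ψ₁(K₁−1)) = 0
⇒ ψ₁ = [z₁(K₁−1)+z₂(K₂−1)] / [−(K₁−1)(K₂−1)] = 0.8569/1.3082 = 0.655
Drum-1 compositions:
  acetone: x = 0.227, y = 0.706
  p-xylene: x = 0.773, y = 0.294
Drum-2 feed = drum-1 vapor: z₂ = (0.7063, 0.2937).
Drum 2:
Let ψ₂ = V/F and solve Σ zᵢ(Kᵢ−1)/(1+ψ₂(Kᵢ−1)) = 0.
Feasibility: ΣzᵢKᵢ = 1.410, Σzᵢ/Kᵢ = 1.649 — both > 1, two phases present.
Binary case is linear: z₁(K₁−1)(1+ψ₂(K₂−1)) + z₂(K₂−1)(1+ψ₂(K₁−1)) = 0
⇒ ψ₂ = [z₁(K₁−1)+z₂(K₂−1)] / [−(K₁−1)(K₂−1)] = 0.4095/0.6930 = 0.591
  acetone: x = 0.461, y = 0.876
  p-xylene: x = 0.539, y = 0.124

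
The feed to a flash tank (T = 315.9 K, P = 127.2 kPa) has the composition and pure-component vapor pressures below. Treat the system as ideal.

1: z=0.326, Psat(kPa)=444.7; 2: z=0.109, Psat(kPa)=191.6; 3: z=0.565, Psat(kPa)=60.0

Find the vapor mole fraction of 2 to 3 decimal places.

y_2 = 0.131

Raoult's law: Kᵢ = Pᵢˢᵃᵗ/P = Pᵢˢᵃᵗ/127.2.
  K_1 = 444.7/127.2 = 3.49607, K_2 = 191.6/127.2 = 1.50629, K_3 = 60.0/127.2 = 0.47170
Material balance + equilibrium reduce to Σ zᵢ(Kᵢ−1)/(1+ψ(Kᵢ−1)) = 0.
Check two-phase: ΣzᵢKᵢ = 1.570 > 1 and Σzᵢ/Kᵢ = 1.363 > 1, so g(0) = 0.570 > 0 and g(1) = -0.363 < 0.
Newton iteration, ψ⁰ = 0.5:
  ψ = 0.500: g = 0.0004, g' = -0.711 → ψ = 0.501
Converged at ψ = 0.501.
Compositions from xᵢ = zᵢ/(1+ψ(Kᵢ−1)), yᵢ = Kᵢxᵢ:
  1: x = 0.145, y = 0.507
  2: x = 0.087, y = 0.131
  3: x = 0.768, y = 0.362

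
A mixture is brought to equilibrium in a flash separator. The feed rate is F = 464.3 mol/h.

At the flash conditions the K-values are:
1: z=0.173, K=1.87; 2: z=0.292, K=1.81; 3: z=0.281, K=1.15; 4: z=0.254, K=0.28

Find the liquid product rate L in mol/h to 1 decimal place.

L = 207.5 mol/h

Material balance + equilibrium reduce to Σ zᵢ(Kᵢ−1)/(1+ψ(Kᵢ−1)) = 0.
Feasibility: ΣzᵢKᵢ = 1.246, Σzᵢ/Kᵢ = 1.405 — both > 1, two phases present.
Newton iteration, ψ⁰ = 0.5:
  ψ = 0.500: g = 0.0267, g' = -0.488 → ψ = 0.555
  ψ = 0.555: g = -0.0009, g' = -0.521 → ψ = 0.553
Converged at ψ = 0.553.
Then V = ψ·F = 0.5530·464.3 = 256.8 mol/h and L = F − V = 207.5 mol/h.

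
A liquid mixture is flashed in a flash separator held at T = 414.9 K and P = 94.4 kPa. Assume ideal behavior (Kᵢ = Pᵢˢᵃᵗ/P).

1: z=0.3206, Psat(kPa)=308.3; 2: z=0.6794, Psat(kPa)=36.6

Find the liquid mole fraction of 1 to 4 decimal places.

Raoult's law: Kᵢ = Pᵢˢᵃᵗ/P = Pᵢˢᵃᵗ/94.4.
  K_1 = 308.3/94.4 = 3.265890, K_2 = 36.6/94.4 = 0.387712
Rachford–Rice: g(V/F) = Σ zᵢ(Kᵢ−1)/(1+V/F(Kᵢ−1)) = 0.
g(0) = ΣzᵢKᵢ − 1 = 0.3105 and g(1) = 1 − Σzᵢ/Kᵢ = -0.8505, so a root lies in (0, 1).
Binary case is linear: z₁(K₁−1)(1+V/F(K₂−1)) + z₂(K₂−1)(1+V/F(K₁−1)) = 0
⇒ V/F = [z₁(K₁−1)+z₂(K₂−1)] / [−(K₁−1)(K₂−1)] = 0.31046/1.38738 = 0.2238
Compositions from xᵢ = zᵢ/(1+V/F(Kᵢ−1)), yᵢ = Kᵢxᵢ:
  1: x = 0.2127, y = 0.6948
  2: x = 0.7873, y = 0.3052

x_1 = 0.2127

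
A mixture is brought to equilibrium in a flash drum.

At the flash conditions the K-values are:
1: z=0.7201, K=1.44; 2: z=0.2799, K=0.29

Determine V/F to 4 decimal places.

V/F = 0.3781

Newton–Raphson from V/F = 0.49:
  V/F = 0.4900: g = -0.04410, g' = -0.4262 → V/F = 0.3865
  V/F = 0.3865: g = -0.00310, g' = -0.3698 → V/F = 0.3781
Converged at V/F = 0.3781.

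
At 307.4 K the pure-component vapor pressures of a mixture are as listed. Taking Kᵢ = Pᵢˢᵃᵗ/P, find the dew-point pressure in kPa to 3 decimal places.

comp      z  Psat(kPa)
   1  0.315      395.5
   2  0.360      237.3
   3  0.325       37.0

At the dew point ψ → 1, so Σzᵢ/Kᵢ = 1 with Kᵢ = Pᵢˢᵃᵗ/P ⇒ 1/P = Σzᵢ/Pᵢˢᵃᵗ.
1/P = 0.315/395.5 + 0.360/237.3 + 0.325/37.0 = 0.011097 ⇒ P = 90.112 kPa

Pdew = 90.112 kPa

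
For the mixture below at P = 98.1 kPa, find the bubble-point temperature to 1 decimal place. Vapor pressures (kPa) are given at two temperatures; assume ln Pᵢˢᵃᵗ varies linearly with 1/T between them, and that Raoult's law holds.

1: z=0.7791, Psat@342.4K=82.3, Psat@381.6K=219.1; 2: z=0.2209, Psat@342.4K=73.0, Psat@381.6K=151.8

T = 350.2 K

Bubble-point temperature: ΣzᵢPᵢˢᵃᵗ(T) = P. Interpolate ln Pᵢˢᵃᵗ = aᵢ + bᵢ/T.
  T = 342.4 K: ΣzᵢPᵢˢᵃᵗ = 80.25 kPa
  T = 381.6 K: ΣzᵢPᵢˢᵃᵗ = 204.23 kPa
  T = 362.0 K: ΣzᵢPᵢˢᵃᵗ = 131.15 kPa
  T = 352.2 K: ΣzᵢPᵢˢᵃᵗ = 103.26 kPa
  T = 347.3 K: ΣzᵢPᵢˢᵃᵗ = 91.18 kPa
  T = 349.8 K: ΣzᵢPᵢˢᵃᵗ = 97.19 kPa
Interpolating between 349.8 K and 352.2 K gives T ≈ 350.2 K.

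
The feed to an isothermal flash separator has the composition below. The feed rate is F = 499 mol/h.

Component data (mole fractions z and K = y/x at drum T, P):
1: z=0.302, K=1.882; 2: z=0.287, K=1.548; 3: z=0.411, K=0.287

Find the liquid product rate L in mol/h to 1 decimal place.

Iterate (Newton) starting at ψ = 0.62:
  ψ = 0.620: g = -0.2356, g' = -0.817 → ψ = 0.332
  ψ = 0.332: g = -0.0447, g' = -0.561 → ψ = 0.252
  ψ = 0.252: g = -0.0011, g' = -0.534 → ψ = 0.250
Converged at ψ = 0.250.
Then V = ψ·F = 0.2499·499 = 124.7 mol/h and L = F − V = 374.3 mol/h.

L = 374.3 mol/h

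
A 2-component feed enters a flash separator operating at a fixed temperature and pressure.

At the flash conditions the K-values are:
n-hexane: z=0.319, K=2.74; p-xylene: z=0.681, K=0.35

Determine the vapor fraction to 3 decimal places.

Rachford–Rice: g(ψ) = Σ zᵢ(Kᵢ−1)/(1+ψ(Kᵢ−1)) = 0.
g(0) = ΣzᵢKᵢ − 1 = 0.112 and g(1) = 1 − Σzᵢ/Kᵢ = -1.062, so a root lies in (0, 1).
Binary case is linear: z₁(K₁−1)(1+ψ(K₂−1)) + z₂(K₂−1)(1+ψ(K₁−1)) = 0
⇒ ψ = [z₁(K₁−1)+z₂(K₂−1)] / [−(K₁−1)(K₂−1)] = 0.1124/1.1310 = 0.099

ψ = 0.099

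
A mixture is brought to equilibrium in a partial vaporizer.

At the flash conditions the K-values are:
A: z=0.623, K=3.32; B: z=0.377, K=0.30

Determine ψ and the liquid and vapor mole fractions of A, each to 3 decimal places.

Material balance + equilibrium reduce to Σ zᵢ(Kᵢ−1)/(1+ψ(Kᵢ−1)) = 0.
Check two-phase: ΣzᵢKᵢ = 2.181 > 1 and Σzᵢ/Kᵢ = 1.444 > 1, so g(0) = 1.181 > 0 and g(1) = -0.444 < 0.
Binary case is linear: z₁(K₁−1)(1+ψ(K₂−1)) + z₂(K₂−1)(1+ψ(K₁−1)) = 0
⇒ ψ = [z₁(K₁−1)+z₂(K₂−1)] / [−(K₁−1)(K₂−1)] = 1.1815/1.6240 = 0.728
Compositions from xᵢ = zᵢ/(1+ψ(Kᵢ−1)), yᵢ = Kᵢxᵢ:
  A: x = 0.232, y = 0.770
  B: x = 0.768, y = 0.230

ψ = 0.728, x_A = 0.232, y_A = 0.770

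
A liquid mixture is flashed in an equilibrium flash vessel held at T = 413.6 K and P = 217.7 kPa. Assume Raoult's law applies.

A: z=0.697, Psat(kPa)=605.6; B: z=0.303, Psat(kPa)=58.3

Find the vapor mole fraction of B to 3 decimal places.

y_B = 0.190

Raoult's law: Kᵢ = Pᵢˢᵃᵗ/P = Pᵢˢᵃᵗ/217.7.
  K_A = 605.6/217.7 = 2.78181, K_B = 58.3/217.7 = 0.26780
Rachford–Rice: g(β) = Σ zᵢ(Kᵢ−1)/(1+β(Kᵢ−1)) = 0.
Check two-phase: ΣzᵢKᵢ = 2.020 > 1 and Σzᵢ/Kᵢ = 1.382 > 1, so g(0) = 1.020 > 0 and g(1) = -0.382 < 0.
Binary case is linear: z₁(K₁−1)(1+β(K₂−1)) + z₂(K₂−1)(1+β(K₁−1)) = 0
⇒ β = [z₁(K₁−1)+z₂(K₂−1)] / [−(K₁−1)(K₂−1)] = 1.0201/1.3046 = 0.782
Compositions from xᵢ = zᵢ/(1+β(Kᵢ−1)), yᵢ = Kᵢxᵢ:
  A: x = 0.291, y = 0.810
  B: x = 0.709, y = 0.190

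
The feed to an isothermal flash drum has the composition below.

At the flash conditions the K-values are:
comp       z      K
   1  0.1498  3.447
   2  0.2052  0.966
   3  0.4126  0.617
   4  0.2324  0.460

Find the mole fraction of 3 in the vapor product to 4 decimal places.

y_3 = 0.2634

Let β = V/F and solve Σ zᵢ(Kᵢ−1)/(1+β(Kᵢ−1)) = 0.
Feasibility: ΣzᵢKᵢ = 1.0761, Σzᵢ/Kᵢ = 1.4298 — both > 1, two phases present.
Newton–Raphson from β = 0.5:
  β = 0.5000: g = -0.20961, g' = -0.4014 → β = 0.0000
  β = 0.0000: g = 0.07606, g' = -1.0255 → β = 0.0742
  β = 0.0742: g = 0.00988, g' = -0.7805 → β = 0.0868
  β = 0.0868: g = 0.00020, g' = -0.7498 → β = 0.0871
Converged at β = 0.0871.
Compositions from xᵢ = zᵢ/(1+β(Kᵢ−1)), yᵢ = Kᵢxᵢ:
  1: x = 0.1235, y = 0.4256
  2: x = 0.2058, y = 0.1988
  3: x = 0.4268, y = 0.2634
  4: x = 0.2439, y = 0.1122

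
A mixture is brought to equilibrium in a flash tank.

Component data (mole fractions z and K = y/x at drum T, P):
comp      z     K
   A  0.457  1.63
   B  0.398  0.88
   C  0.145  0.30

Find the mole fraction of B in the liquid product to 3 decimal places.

Let ψ = V/F and solve Σ zᵢ(Kᵢ−1)/(1+ψ(Kᵢ−1)) = 0.
g(0) = ΣzᵢKᵢ − 1 = 0.139 and g(1) = 1 − Σzᵢ/Kᵢ = -0.216, so a root lies in (0, 1).
Iterate (Newton) starting at ψ = 0.5:
  ψ = 0.500: g = 0.0120, g' = -0.280 → ψ = 0.543
  ψ = 0.543: g = -0.0003, g' = -0.292 → ψ = 0.542
Converged at ψ = 0.542.
Compositions from xᵢ = zᵢ/(1+ψ(Kᵢ−1)), yᵢ = Kᵢxᵢ:
  A: x = 0.341, y = 0.555
  B: x = 0.426, y = 0.375
  C: x = 0.234, y = 0.070

x_B = 0.426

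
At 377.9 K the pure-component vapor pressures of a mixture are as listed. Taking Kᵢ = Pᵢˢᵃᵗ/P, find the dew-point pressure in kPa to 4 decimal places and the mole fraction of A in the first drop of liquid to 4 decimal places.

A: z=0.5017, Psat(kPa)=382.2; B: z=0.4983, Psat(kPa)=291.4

Pdew = 330.8318 kPa, x_A = 0.4343

At the dew point ψ → 1, so Σzᵢ/Kᵢ = 1 with Kᵢ = Pᵢˢᵃᵗ/P ⇒ 1/P = Σzᵢ/Pᵢˢᵃᵗ.
1/P = 0.5017/382.2 + 0.4983/291.4 = 0.0030227 ⇒ P = 330.8318 kPa
xᵢ = zᵢP/Pᵢˢᵃᵗ ⇒ x_A = 0.5017·330.8318/382.2 = 0.4343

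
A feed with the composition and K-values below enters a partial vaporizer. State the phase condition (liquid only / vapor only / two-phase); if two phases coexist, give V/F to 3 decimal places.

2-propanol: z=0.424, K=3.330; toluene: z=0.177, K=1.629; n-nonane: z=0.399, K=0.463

ΣzᵢKᵢ = 1.885; Σzᵢ/Kᵢ = 1.098.
Both exceed 1, so a two-phase solution exists.
Newton iteration, ψ⁰ = 0.5:
  ψ = 0.500: g = 0.2481, g' = -0.747 → ψ = 0.832
  ψ = 0.832: g = 0.0218, g' = -0.673 → ψ = 0.865
  ψ = 0.865: g = -0.0002, g' = -0.684 → ψ = 0.864
Converged at ψ = 0.864.

two-phase, V/F = 0.864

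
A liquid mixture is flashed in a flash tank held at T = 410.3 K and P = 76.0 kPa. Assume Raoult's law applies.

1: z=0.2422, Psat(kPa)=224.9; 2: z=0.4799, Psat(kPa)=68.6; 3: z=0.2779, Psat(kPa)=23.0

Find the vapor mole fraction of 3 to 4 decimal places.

Raoult's law: Kᵢ = Pᵢˢᵃᵗ/P = Pᵢˢᵃᵗ/76.0.
  K_1 = 224.9/76.0 = 2.959211, K_2 = 68.6/76.0 = 0.902632, K_3 = 23.0/76.0 = 0.302632
Let β = V/F and solve Σ zᵢ(Kᵢ−1)/(1+β(Kᵢ−1)) = 0.
Check two-phase: ΣzᵢKᵢ = 1.2340 > 1 and Σzᵢ/Kᵢ = 1.5318 > 1, so g(0) = 0.2340 > 0 and g(1) = -0.5318 < 0.
Newton iteration, β⁰ = 0.66:
  β = 0.6600: g = -0.20206, g' = -0.6459 → β = 0.3472
  β = 0.3472: g = -0.02165, g' = -0.5695 → β = 0.3092
  β = 0.3092: g = 0.00028, g' = -0.5851 → β = 0.3096
Converged at β = 0.3096.
Compositions from xᵢ = zᵢ/(1+β(Kᵢ−1)), yᵢ = Kᵢxᵢ:
  1: x = 0.1507, y = 0.4461
  2: x = 0.4948, y = 0.4466
  3: x = 0.3544, y = 0.1073

y_3 = 0.1073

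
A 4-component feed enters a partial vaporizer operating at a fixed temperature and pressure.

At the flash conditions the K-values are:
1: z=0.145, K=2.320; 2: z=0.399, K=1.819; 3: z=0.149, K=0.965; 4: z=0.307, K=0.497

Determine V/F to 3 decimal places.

Rachford–Rice: g(V/F) = Σ zᵢ(Kᵢ−1)/(1+V/F(Kᵢ−1)) = 0.
Check two-phase: ΣzᵢKᵢ = 1.359 > 1 and Σzᵢ/Kᵢ = 1.054 > 1, so g(0) = 0.359 > 0 and g(1) = -0.054 < 0.
Iterate (Newton) starting at V/F = 0.5:
  V/F = 0.500: g = 0.1355, g' = -0.365 → V/F = 0.871
  V/F = 0.871: g = -0.0005, g' = -0.392 → V/F = 0.870
Converged at V/F = 0.870.

V/F = 0.870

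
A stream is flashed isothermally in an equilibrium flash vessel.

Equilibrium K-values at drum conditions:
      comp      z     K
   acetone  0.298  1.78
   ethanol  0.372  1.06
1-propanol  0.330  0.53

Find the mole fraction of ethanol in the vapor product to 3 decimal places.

y_ethanol = 0.384

Material balance + equilibrium reduce to Σ zᵢ(Kᵢ−1)/(1+V/F(Kᵢ−1)) = 0.
Feasibility: ΣzᵢKᵢ = 1.100, Σzᵢ/Kᵢ = 1.141 — both > 1, two phases present.
Newton iteration, V/F⁰ = 0.59:
  V/F = 0.590: g = -0.0339, g' = -0.226 → V/F = 0.440
  V/F = 0.440: g = -0.0007, g' = -0.218 → V/F = 0.437
Converged at V/F = 0.437.
Compositions from xᵢ = zᵢ/(1+V/F(Kᵢ−1)), yᵢ = Kᵢxᵢ:
  acetone: x = 0.222, y = 0.396
  ethanol: x = 0.363, y = 0.384
  1-propanol: x = 0.415, y = 0.220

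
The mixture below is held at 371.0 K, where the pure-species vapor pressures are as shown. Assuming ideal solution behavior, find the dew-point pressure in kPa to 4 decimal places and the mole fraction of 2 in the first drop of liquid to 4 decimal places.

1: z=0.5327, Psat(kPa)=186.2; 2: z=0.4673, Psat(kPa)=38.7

Pdew = 66.9531 kPa, x_2 = 0.8085

At the dew point ψ → 1, so Σzᵢ/Kᵢ = 1 with Kᵢ = Pᵢˢᵃᵗ/P ⇒ 1/P = Σzᵢ/Pᵢˢᵃᵗ.
1/P = 0.5327/186.2 + 0.4673/38.7 = 0.0149358 ⇒ P = 66.9531 kPa
xᵢ = zᵢP/Pᵢˢᵃᵗ ⇒ x_2 = 0.4673·66.9531/38.7 = 0.8085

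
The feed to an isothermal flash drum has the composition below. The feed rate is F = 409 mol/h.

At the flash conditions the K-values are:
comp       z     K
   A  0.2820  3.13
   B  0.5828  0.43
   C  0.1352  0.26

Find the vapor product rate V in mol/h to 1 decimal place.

V = 53.5 mol/h

Rachford–Rice: g(V/F) = Σ zᵢ(Kᵢ−1)/(1+V/F(Kᵢ−1)) = 0.
g(0) = ΣzᵢKᵢ − 1 = 0.1684 and g(1) = 1 − Σzᵢ/Kᵢ = -0.9654, so a root lies in (0, 1).
Newton iteration, V/F⁰ = 0.58:
  V/F = 0.5800: g = -0.40283, g' = -0.9058 → V/F = 0.1353
  V/F = 0.1353: g = -0.00484, g' = -1.0848 → V/F = 0.1308
Converged at V/F = 0.1308.
Then V = V/F·F = 0.1308·409 = 53.5 mol/h and L = F − V = 355.5 mol/h.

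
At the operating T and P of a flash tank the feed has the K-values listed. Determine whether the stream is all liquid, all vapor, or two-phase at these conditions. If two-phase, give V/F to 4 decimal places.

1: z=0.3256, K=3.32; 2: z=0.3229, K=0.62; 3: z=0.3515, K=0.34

ΣzᵢKᵢ = 1.4007; Σzᵢ/Kᵢ = 1.6527.
Both exceed 1, so a two-phase solution exists.
Newton–Raphson from ψ = 0.4:
  ψ = 0.4000: g = -0.06810, g' = -0.8190 → ψ = 0.3168
  ψ = 0.3168: g = 0.00253, g' = -0.8872 → ψ = 0.3197
Converged at ψ = 0.3197.

two-phase, V/F = 0.3197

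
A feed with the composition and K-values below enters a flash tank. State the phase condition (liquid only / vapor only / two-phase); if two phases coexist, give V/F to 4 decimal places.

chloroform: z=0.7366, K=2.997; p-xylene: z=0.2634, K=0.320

two-phase, V/F = 0.9513

ΣzᵢKᵢ = 2.2919; Σzᵢ/Kᵢ = 1.0689.
Both exceed 1, so a two-phase solution exists.
Iterate (Newton) starting at ψ = 0.56:
  ψ = 0.5600: g = 0.40515, g' = -0.9723 → ψ = 0.9767
  ψ = 0.9767: g = -0.03474, g' = -1.4172 → ψ = 0.9522
  ψ = 0.9522: g = -0.00111, g' = -1.3290 → ψ = 0.9513
Converged at ψ = 0.9513.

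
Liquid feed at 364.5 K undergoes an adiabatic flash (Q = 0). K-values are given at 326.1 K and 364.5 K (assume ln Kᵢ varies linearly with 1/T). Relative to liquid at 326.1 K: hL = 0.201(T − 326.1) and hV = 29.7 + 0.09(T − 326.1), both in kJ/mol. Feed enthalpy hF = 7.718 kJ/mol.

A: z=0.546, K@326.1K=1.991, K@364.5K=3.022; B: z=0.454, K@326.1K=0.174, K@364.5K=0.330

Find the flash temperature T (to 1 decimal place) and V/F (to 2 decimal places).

Adiabatic flash: solve Rachford–Rice at each trial T, then check hF = ψ·hV(T) + (1−ψ)·hL(T).
  T = 326.1 K: K = (1.991, 0.174), RR gives ψ = 0.203, H_out = 6.026 kJ/mol
  T = 364.5 K: K = (3.022, 0.330), RR gives ψ = 0.590, H_out = 22.737 kJ/mol
  T = 345.3 K: K = (2.482, 0.244), RR gives ψ = 0.416, H_out = 15.320 kJ/mol
  T = 335.7 K: K = (2.230, 0.207), RR gives ψ = 0.319, H_out = 11.075 kJ/mol
  T = 330.9 K: K = (2.109, 0.190), RR gives ψ = 0.265, H_out = 8.683 kJ/mol
  T = 328.5 K: K = (2.049, 0.182), RR gives ψ = 0.235, H_out = 7.393 kJ/mol
Linear interpolation between T = 328.5 (H_out = 7.393) and T = 330.9 (H_out = 8.683) on hF = 7.718 gives T ≈ 329.1 K, at which ψ = 0.24.

T = 329.1 K, V/F = 0.24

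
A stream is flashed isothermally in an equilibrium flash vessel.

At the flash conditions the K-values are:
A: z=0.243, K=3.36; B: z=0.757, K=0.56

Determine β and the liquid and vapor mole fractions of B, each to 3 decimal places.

β = 0.232, x_B = 0.843, y_B = 0.472

Let β = V/F and solve Σ zᵢ(Kᵢ−1)/(1+β(Kᵢ−1)) = 0.
Feasibility: ΣzᵢKᵢ = 1.240, Σzᵢ/Kᵢ = 1.424 — both > 1, two phases present.
Binary case is linear: z₁(K₁−1)(1+β(K₂−1)) + z₂(K₂−1)(1+β(K₁−1)) = 0
⇒ β = [z₁(K₁−1)+z₂(K₂−1)] / [−(K₁−1)(K₂−1)] = 0.2404/1.0384 = 0.232
Compositions from xᵢ = zᵢ/(1+β(Kᵢ−1)), yᵢ = Kᵢxᵢ:
  A: x = 0.157, y = 0.528
  B: x = 0.843, y = 0.472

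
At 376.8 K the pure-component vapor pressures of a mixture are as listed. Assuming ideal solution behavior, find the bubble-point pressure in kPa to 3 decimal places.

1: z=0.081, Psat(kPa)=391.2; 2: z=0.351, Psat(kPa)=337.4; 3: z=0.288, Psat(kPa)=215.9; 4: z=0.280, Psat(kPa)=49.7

At the bubble point ψ → 0, so ΣzᵢKᵢ = 1 with Kᵢ = Pᵢˢᵃᵗ/P ⇒ P = ΣzᵢPᵢˢᵃᵗ.
P = 0.081·391.2 + 0.351·337.4 + 0.288·215.9 + 0.280·49.7 = 226.210 kPa

Pbub = 226.210 kPa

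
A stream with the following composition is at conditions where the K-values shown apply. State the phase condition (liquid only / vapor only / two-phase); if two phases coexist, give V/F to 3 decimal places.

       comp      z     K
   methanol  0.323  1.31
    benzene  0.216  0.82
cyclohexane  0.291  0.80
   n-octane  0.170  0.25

ΣzᵢKᵢ = 0.876; Σzᵢ/Kᵢ = 1.554.
Since ΣzᵢKᵢ < 1 the mixture is below its bubble point — single liquid phase.

liquid only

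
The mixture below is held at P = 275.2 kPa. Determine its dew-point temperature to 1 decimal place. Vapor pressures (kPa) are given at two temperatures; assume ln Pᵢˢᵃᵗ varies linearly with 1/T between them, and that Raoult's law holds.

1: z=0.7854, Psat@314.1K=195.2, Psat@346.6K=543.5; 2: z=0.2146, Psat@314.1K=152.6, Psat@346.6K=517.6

T = 325.5 K

Dew-point temperature: Σzᵢ·P/Pᵢˢᵃᵗ(T) = 1. Interpolate ln Pᵢˢᵃᵗ = aᵢ + bᵢ/T.
  T = 314.1 K: ΣzᵢP/Pᵢˢᵃᵗ = 1.4943
  T = 346.6 K: ΣzᵢP/Pᵢˢᵃᵗ = 0.5118
  T = 330.4 K: ΣzᵢP/Pᵢˢᵃᵗ = 0.8496
  T = 322.2 K: ΣzᵢP/Pᵢˢᵃᵗ = 1.1204
  T = 326.3 K: ΣzᵢP/Pᵢˢᵃᵗ = 0.9739
  T = 324.2 K: ΣzᵢP/Pᵢˢᵃᵗ = 1.0459
Interpolating between 324.2 K and 326.3 K gives T ≈ 325.5 K.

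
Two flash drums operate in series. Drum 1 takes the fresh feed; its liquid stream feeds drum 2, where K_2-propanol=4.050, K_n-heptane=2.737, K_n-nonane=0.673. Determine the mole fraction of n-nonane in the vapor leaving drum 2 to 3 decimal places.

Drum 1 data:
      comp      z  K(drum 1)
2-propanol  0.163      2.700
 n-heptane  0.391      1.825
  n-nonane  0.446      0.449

Drum 1:
Rachford–Rice: g(ψ₁) = Σ zᵢ(Kᵢ−1)/(1+ψ₁(Kᵢ−1)) = 0.
Feasibility: ΣzᵢKᵢ = 1.354, Σzᵢ/Kᵢ = 1.268 — both > 1, two phases present.
Newton iteration, ψ₁⁰ = 0.58:
  ψ₁ = 0.580: g = -0.0035, g' = -0.534 → ψ₁ = 0.574
Converged at ψ₁ = 0.574.
Drum-1 compositions:
  2-propanol: x = 0.083, y = 0.223
  n-heptane: x = 0.265, y = 0.484
  n-nonane: x = 0.652, y = 0.293
Drum-2 feed = drum-1 liquid: z₂ = (0.0825, 0.2654, 0.6520).
Drum 2:
Rachford–Rice: g(ψ₂) = Σ zᵢ(Kᵢ−1)/(1+ψ₂(Kᵢ−1)) = 0.
Check two-phase: ΣzᵢKᵢ = 1.500 > 1 and Σzᵢ/Kᵢ = 1.086 > 1, so g(0) = 0.500 > 0 and g(1) = -0.086 < 0.
Newton iteration, ψ₂⁰ = 0.5:
  ψ₂ = 0.500: g = 0.0915, g' = -0.449 → ψ₂ = 0.704
  ψ₂ = 0.704: g = 0.0105, g' = -0.357 → ψ₂ = 0.733
Converged at ψ₂ = 0.733.
  2-propanol: x = 0.025, y = 0.103
  n-heptane: x = 0.117, y = 0.319
  n-nonane: x = 0.858, y = 0.577

y_n-nonane (drum 2) = 0.577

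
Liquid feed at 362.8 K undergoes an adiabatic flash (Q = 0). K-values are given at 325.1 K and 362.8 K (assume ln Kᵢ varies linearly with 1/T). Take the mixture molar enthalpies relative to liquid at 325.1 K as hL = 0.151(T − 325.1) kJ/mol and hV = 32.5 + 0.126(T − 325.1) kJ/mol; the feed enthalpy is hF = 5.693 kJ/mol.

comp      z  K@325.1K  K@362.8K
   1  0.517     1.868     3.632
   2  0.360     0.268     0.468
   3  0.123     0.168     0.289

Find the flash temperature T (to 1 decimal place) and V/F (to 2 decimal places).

T = 326.7 K, V/F = 0.17

Adiabatic flash: solve Rachford–Rice at each trial T, then check hF = ψ·hV(T) + (1−ψ)·hL(T).
  T = 325.1 K: K = (1.868, 0.268, 0.168), RR gives ψ = 0.126, H_out = 4.090 kJ/mol
  T = 362.8 K: K = (3.632, 0.468, 0.289), RR gives ψ = 0.699, H_out = 27.765 kJ/mol
  T = 344.0 K: K = (2.655, 0.360, 0.224), RR gives ψ = 0.471, H_out = 17.953 kJ/mol
  T = 334.6 K: K = (2.240, 0.312, 0.195), RR gives ψ = 0.330, H_out = 12.070 kJ/mol
  T = 329.9 K: K = (2.050, 0.290, 0.181), RR gives ψ = 0.240, H_out = 8.501 kJ/mol
  T = 327.5 K: K = (1.958, 0.279, 0.175), RR gives ψ = 0.187, H_out = 6.416 kJ/mol
  T = 326.3 K: K = (1.912, 0.273, 0.171), RR gives ψ = 0.157, H_out = 5.287 kJ/mol
Linear interpolation between T = 326.3 (H_out = 5.287) and T = 327.5 (H_out = 6.416) on hF = 5.693 gives T ≈ 326.7 K, at which ψ = 0.17.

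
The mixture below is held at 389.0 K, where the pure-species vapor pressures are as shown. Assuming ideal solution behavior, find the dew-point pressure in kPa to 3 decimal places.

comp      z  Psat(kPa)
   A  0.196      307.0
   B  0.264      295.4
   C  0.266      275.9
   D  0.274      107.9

Pdew = 198.584 kPa

At the dew point ψ → 1, so Σzᵢ/Kᵢ = 1 with Kᵢ = Pᵢˢᵃᵗ/P ⇒ 1/P = Σzᵢ/Pᵢˢᵃᵗ.
1/P = 0.196/307.0 + 0.264/295.4 + 0.266/275.9 + 0.274/107.9 = 0.005036 ⇒ P = 198.584 kPa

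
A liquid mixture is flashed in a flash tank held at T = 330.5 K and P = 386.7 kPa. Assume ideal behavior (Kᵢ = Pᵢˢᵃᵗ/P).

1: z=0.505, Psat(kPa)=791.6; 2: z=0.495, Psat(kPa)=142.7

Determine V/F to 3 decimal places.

V/F = 0.328

Raoult's law: Kᵢ = Pᵢˢᵃᵗ/P = Pᵢˢᵃᵗ/386.7.
  K_1 = 791.6/386.7 = 2.04706, K_2 = 142.7/386.7 = 0.36902
Binary case is linear: z₁(K₁−1)(1+V/F(K₂−1)) + z₂(K₂−1)(1+V/F(K₁−1)) = 0
⇒ V/F = [z₁(K₁−1)+z₂(K₂−1)] / [−(K₁−1)(K₂−1)] = 0.2164/0.6607 = 0.328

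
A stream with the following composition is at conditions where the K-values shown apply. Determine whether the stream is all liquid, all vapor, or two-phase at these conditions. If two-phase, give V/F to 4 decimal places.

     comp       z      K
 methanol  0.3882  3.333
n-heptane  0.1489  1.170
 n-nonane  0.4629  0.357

two-phase, V/F = 0.5031

ΣzᵢKᵢ = 1.6333; Σzᵢ/Kᵢ = 1.5404.
Both exceed 1, so a two-phase solution exists.
Rachford–Rice: g(ψ) = Σ zᵢ(Kᵢ−1)/(1+ψ(Kᵢ−1)) = 0.
Newton–Raphson from ψ = 0.49:
  ψ = 0.4900: g = 0.01139, g' = -0.8716 → ψ = 0.5031
Converged at ψ = 0.5031.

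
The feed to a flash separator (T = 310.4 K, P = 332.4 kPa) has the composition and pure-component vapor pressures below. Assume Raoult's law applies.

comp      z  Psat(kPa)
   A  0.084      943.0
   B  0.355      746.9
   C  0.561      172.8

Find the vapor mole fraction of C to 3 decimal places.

y_C = 0.383

Raoult's law: Kᵢ = Pᵢˢᵃᵗ/P = Pᵢˢᵃᵗ/332.4.
  K_A = 943.0/332.4 = 2.83694, K_B = 746.9/332.4 = 2.24699, K_C = 172.8/332.4 = 0.51986
Material balance + equilibrium reduce to Σ zᵢ(Kᵢ−1)/(1+ψ(Kᵢ−1)) = 0.
Check two-phase: ΣzᵢKᵢ = 1.328 > 1 and Σzᵢ/Kᵢ = 1.267 > 1, so g(0) = 0.328 > 0 and g(1) = -0.267 < 0.
Newton–Raphson from ψ = 0.5:
  ψ = 0.500: g = -0.0014, g' = -0.510 → ψ = 0.497
Converged at ψ = 0.497.
Compositions from xᵢ = zᵢ/(1+ψ(Kᵢ−1)), yᵢ = Kᵢxᵢ:
  A: x = 0.044, y = 0.125
  B: x = 0.219, y = 0.492
  C: x = 0.737, y = 0.383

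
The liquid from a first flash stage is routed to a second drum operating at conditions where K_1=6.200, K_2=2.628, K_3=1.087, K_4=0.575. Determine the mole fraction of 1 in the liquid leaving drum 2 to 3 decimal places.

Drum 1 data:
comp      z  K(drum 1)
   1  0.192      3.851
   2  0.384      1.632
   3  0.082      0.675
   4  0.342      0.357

Drum 1:
Rachford–Rice: g(ψ₁) = Σ zᵢ(Kᵢ−1)/(1+ψ₁(Kᵢ−1)) = 0.
Check two-phase: ΣzᵢKᵢ = 1.544 > 1 and Σzᵢ/Kᵢ = 1.365 > 1, so g(0) = 0.544 > 0 and g(1) = -0.365 < 0.
Newton–Raphson from ψ₁ = 0.4:
  ψ₁ = 0.400: g = 0.1228, g' = -0.706 → ψ₁ = 0.574
  ψ₁ = 0.574: g = 0.0045, g' = -0.675 → ψ₁ = 0.581
Converged at ψ₁ = 0.581.
Drum-1 compositions:
  1: x = 0.072, y = 0.278
  2: x = 0.281, y = 0.458
  3: x = 0.101, y = 0.068
  4: x = 0.546, y = 0.195
Drum-2 feed = drum-1 liquid: z₂ = (0.0723, 0.2809, 0.1011, 0.5457).
Drum 2:
Newton–Raphson from ψ₂ = 0.34:
  ψ₂ = 0.340: g = 0.1677, g' = -0.699 → ψ₂ = 0.580
  ψ₂ = 0.580: g = 0.0295, g' = -0.493 → ψ₂ = 0.640
  ψ₂ = 0.640: g = 0.0007, g' = -0.470 → ψ₂ = 0.641
Converged at ψ₂ = 0.641.
  1: x = 0.017, y = 0.103
  2: x = 0.137, y = 0.361
  3: x = 0.096, y = 0.104
  4: x = 0.750, y = 0.431

x_1 (drum 2) = 0.017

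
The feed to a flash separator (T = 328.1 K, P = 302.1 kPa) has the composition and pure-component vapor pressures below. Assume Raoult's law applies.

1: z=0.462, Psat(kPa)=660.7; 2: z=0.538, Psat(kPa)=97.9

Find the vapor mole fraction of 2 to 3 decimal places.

y_2 = 0.206

Raoult's law: Kᵢ = Pᵢˢᵃᵗ/P = Pᵢˢᵃᵗ/302.1.
  K_1 = 660.7/302.1 = 2.18702, K_2 = 97.9/302.1 = 0.32406
Rachford–Rice: g(β) = Σ zᵢ(Kᵢ−1)/(1+β(Kᵢ−1)) = 0.
g(0) = ΣzᵢKᵢ − 1 = 0.185 and g(1) = 1 − Σzᵢ/Kᵢ = -0.871, so a root lies in (0, 1).
Binary case is linear: z₁(K₁−1)(1+β(K₂−1)) + z₂(K₂−1)(1+β(K₁−1)) = 0
⇒ β = [z₁(K₁−1)+z₂(K₂−1)] / [−(K₁−1)(K₂−1)] = 0.1848/0.8024 = 0.230
Compositions from xᵢ = zᵢ/(1+β(Kᵢ−1)), yᵢ = Kᵢxᵢ:
  1: x = 0.363, y = 0.794
  2: x = 0.637, y = 0.206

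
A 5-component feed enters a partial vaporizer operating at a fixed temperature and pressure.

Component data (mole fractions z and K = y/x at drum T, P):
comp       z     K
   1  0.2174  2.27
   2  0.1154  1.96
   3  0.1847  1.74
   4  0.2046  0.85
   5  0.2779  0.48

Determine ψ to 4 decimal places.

ψ = 0.8081

Iterate (Newton) starting at ψ = 0.5:
  ψ = 0.5000: g = 0.11503, g' = -0.3762 → ψ = 0.8057
  ψ = 0.8057: g = 0.00092, g' = -0.3877 → ψ = 0.8081
Converged at ψ = 0.8081.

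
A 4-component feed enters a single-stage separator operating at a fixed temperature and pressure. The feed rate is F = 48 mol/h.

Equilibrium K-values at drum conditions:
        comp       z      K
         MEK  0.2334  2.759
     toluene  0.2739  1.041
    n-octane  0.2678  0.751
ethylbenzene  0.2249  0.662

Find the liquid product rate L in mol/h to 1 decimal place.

L = 11.0 mol/h

Rachford–Rice: g(V/F) = Σ zᵢ(Kᵢ−1)/(1+V/F(Kᵢ−1)) = 0.
g(0) = ΣzᵢKᵢ − 1 = 0.2791 and g(1) = 1 − Σzᵢ/Kᵢ = -0.0440, so a root lies in (0, 1).
Newton–Raphson from V/F = 0.49:
  V/F = 0.4900: g = 0.06445, g' = -0.2672 → V/F = 0.7312
  V/F = 0.7312: g = 0.00798, g' = -0.2087 → V/F = 0.7695
  V/F = 0.7695: g = 0.00011, g' = -0.2032 → V/F = 0.7700
Converged at V/F = 0.7700.
Then V = V/F·F = 0.7700·48 = 37.0 mol/h and L = F − V = 11.0 mol/h.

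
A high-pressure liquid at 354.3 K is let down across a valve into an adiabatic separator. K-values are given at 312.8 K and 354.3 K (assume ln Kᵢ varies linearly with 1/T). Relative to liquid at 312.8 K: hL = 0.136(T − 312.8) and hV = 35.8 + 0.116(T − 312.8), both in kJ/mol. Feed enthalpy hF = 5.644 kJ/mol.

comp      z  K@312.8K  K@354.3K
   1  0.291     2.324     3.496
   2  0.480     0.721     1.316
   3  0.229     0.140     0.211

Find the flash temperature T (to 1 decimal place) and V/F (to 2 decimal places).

Adiabatic flash: solve Rachford–Rice at each trial T, then check hF = ψ·hV(T) + (1−ψ)·hL(T).
  T = 312.8 K: K = (2.324, 0.721, 0.140), RR gives ψ = 0.080, H_out = 2.859 kJ/mol
  T = 354.3 K: K = (3.496, 1.316, 0.211), RR gives ψ = 0.685, H_out = 29.582 kJ/mol
  T = 333.6 K: K = (2.888, 0.993, 0.174), RR gives ψ = 0.440, H_out = 18.387 kJ/mol
  T = 323.2 K: K = (2.600, 0.851, 0.157), RR gives ψ = 0.271, H_out = 11.043 kJ/mol
  T = 318.0 K: K = (2.460, 0.784, 0.148), RR gives ψ = 0.177, H_out = 7.041 kJ/mol
  T = 315.4 K: K = (2.392, 0.752, 0.144), RR gives ψ = 0.129, H_out = 4.973 kJ/mol
  T = 316.7 K: K = (2.426, 0.768, 0.146), RR gives ψ = 0.153, H_out = 6.013 kJ/mol
Linear interpolation between T = 315.4 (H_out = 4.973) and T = 316.7 (H_out = 6.013) on hF = 5.644 gives T ≈ 316.2 K, at which ψ = 0.14.

T = 316.2 K, V/F = 0.14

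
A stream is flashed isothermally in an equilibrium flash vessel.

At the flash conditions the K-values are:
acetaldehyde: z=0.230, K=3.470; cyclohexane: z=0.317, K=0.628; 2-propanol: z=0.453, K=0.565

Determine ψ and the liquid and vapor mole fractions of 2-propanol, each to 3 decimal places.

Let ψ = V/F and solve Σ zᵢ(Kᵢ−1)/(1+ψ(Kᵢ−1)) = 0.
g(0) = ΣzᵢKᵢ − 1 = 0.253 and g(1) = 1 − Σzᵢ/Kᵢ = -0.373, so a root lies in (0, 1).
Iterate (Newton) starting at ψ = 0.35:
  ψ = 0.350: g = -0.0633, g' = -0.581 → ψ = 0.241
  ψ = 0.241: g = 0.0065, g' = -0.711 → ψ = 0.250
Converged at ψ = 0.250.
Compositions from xᵢ = zᵢ/(1+ψ(Kᵢ−1)), yᵢ = Kᵢxᵢ:
  acetaldehyde: x = 0.142, y = 0.493
  cyclohexane: x = 0.350, y = 0.220
  2-propanol: x = 0.508, y = 0.287

ψ = 0.250, x_2-propanol = 0.508, y_2-propanol = 0.287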